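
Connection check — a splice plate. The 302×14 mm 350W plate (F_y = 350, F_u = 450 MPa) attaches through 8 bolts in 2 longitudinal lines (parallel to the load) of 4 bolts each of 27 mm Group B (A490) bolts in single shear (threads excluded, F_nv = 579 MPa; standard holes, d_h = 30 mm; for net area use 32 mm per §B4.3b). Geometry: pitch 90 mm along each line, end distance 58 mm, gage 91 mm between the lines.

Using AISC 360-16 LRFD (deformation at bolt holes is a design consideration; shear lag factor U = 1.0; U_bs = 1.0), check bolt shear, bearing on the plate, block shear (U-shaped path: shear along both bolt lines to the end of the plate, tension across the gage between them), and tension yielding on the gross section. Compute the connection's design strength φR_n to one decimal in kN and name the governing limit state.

1331.8 kN (gross-section yield governs)

Bolt shear: A_b = π(27)²/4 = 572.56 mm². φR_n = 0.75 × 579 × 572.56 × 8 × 1 = 1989.1 kN.
Bearing (14 mm plate, F_u = 450 MPa): end bolts L_c = 58 − 30/2 = 43, R_n = min(1.2×43×14×450, 2.4×27×14×450) = 325.08 kN/bolt; interior L_c = 90 − 30 = 60, R_n = 408.24 kN/bolt. φR_n = 0.75 × (2×325.08 + 6×408.24) = 2324.7 kN.
Block shear: shear path 2×[58+3×90] = 2×328 mm, A_gv = 9184, A_nv = 2×(328 − 3.5×32)×14 = 6048 mm²; tension across gage: (91 − 1×32)×14 = 826 mm². R_n = min(0.6×450×6048, 0.6×350×9184) + 1.0×450×826 = min(1633, 1928.6) + 371.7 = 2004.7 kN. φR_n = 0.75 × 2004.7 = 1503.5 kN.
Tension yield (gross): A_g = 302×14 = 4228 mm². φR_n = 0.90 × 350 × 4228 = 1331.8 kN.
Governing: min(1989.1, 2324.7, 1503.5, 1331.8) = 1331.8 kN → gross-section yield.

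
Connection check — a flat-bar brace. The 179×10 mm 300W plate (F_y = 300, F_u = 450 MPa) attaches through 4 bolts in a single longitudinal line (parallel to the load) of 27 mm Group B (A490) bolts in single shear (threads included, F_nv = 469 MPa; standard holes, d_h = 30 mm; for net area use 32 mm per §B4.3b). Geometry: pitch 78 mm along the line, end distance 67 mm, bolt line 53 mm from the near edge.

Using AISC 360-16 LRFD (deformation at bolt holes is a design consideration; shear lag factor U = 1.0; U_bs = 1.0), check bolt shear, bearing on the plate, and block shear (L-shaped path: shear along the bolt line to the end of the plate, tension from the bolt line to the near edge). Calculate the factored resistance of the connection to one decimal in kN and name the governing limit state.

507.6 kN (block shear governs)

Bolt shear: A_b = π(27)²/4 = 572.56 mm². φR_n = 0.75 × 469 × 572.56 × 4 × 1 = 805.6 kN.
Bearing (10 mm plate, F_u = 450 MPa): end bolts L_c = 67 − 30/2 = 52, R_n = min(1.2×52×10×450, 2.4×27×10×450) = 280.8 kN/bolt; interior L_c = 78 − 30 = 48, R_n = 259.2 kN/bolt. φR_n = 0.75 × (1×280.8 + 3×259.2) = 793.8 kN.
Block shear: shear path 1×[67+3×78] = 1×301 mm, A_gv = 3010, A_nv = 1×(301 − 3.5×32)×10 = 1890 mm²; tension to near edge: (53 − 0.5×32)×10 = 370 mm². R_n = min(0.6×450×1890, 0.6×300×3010) + 1.0×450×370 = min(510.3, 541.8) + 166.5 = 676.8 kN. φR_n = 0.75 × 676.8 = 507.6 kN.
Governing: min(805.6, 793.8, 507.6) = 507.6 kN → block shear.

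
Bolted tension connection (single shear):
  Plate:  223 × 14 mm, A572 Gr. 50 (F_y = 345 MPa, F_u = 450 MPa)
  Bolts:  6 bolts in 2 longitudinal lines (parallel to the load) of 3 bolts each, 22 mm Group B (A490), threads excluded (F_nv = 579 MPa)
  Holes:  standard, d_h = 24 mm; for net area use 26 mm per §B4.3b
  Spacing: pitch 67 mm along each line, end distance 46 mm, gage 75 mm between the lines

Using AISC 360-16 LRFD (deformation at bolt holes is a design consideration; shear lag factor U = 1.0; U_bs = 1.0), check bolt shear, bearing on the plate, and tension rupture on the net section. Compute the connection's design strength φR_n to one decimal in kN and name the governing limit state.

808.0 kN (net-section rupture governs)

Bolt shear: A_b = π(22)²/4 = 380.13 mm². φR_n = 0.75 × 579 × 380.13 × 6 × 1 = 990.4 kN.
Bearing (14 mm plate, F_u = 450 MPa): end bolts L_c = 46 − 24/2 = 34, R_n = min(1.2×34×14×450, 2.4×22×14×450) = 257.04 kN/bolt; interior L_c = 67 − 24 = 43, R_n = 325.08 kN/bolt. φR_n = 0.75 × (2×257.04 + 4×325.08) = 1360.8 kN.
Tension rupture (net): A_n = (223 − 2×26)×14 = 2394 mm² (U = 1.0, A_e = A_n). φR_n = 0.75 × 450 × 2394 = 808.0 kN.
Governing: min(990.4, 1360.8, 808.0) = 808.0 kN → net-section rupture.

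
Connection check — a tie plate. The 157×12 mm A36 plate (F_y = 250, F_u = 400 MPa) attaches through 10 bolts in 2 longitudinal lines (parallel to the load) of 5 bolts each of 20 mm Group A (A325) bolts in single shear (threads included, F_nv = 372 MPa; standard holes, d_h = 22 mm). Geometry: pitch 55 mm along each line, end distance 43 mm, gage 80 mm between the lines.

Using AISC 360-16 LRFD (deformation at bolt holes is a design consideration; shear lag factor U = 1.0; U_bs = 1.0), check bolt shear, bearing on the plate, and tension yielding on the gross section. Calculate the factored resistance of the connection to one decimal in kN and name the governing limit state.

Bolt shear: A_b = π(20)²/4 = 314.16 mm². φR_n = 0.75 × 372 × 314.16 × 10 × 1 = 876.5 kN.
Bearing (12 mm plate, F_u = 400 MPa): end bolts L_c = 43 − 22/2 = 32, R_n = min(1.2×32×12×400, 2.4×20×12×400) = 184.32 kN/bolt; interior L_c = 55 − 22 = 33, R_n = 190.08 kN/bolt. φR_n = 0.75 × (2×184.32 + 8×190.08) = 1417.0 kN.
Tension yield (gross): A_g = 157×12 = 1884 mm². φR_n = 0.90 × 250 × 1884 = 423.9 kN.
Governing: min(876.5, 1417.0, 423.9) = 423.9 kN → gross-section yield.

423.9 kN (gross-section yield governs)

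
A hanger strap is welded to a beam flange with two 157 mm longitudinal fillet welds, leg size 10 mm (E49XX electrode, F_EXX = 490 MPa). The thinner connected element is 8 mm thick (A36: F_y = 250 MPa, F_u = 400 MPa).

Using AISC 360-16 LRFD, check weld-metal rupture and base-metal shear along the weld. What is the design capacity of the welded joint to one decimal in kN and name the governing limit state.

376.8 kN (base-metal shear governs)

Weld metal: throat = 0.707×10 = 7.07 mm, L = 2×157 = 314 mm. φR_n = 0.75 × 0.6 × 490 × 7.07 × 314 = 489.5 kN.
Base metal shear (8 mm plate): yield φR_n = 1.0×0.6×250×8×314 = 376.8 kN; rupture φR_n = 0.75×0.6×400×8×314 = 452.2 kN; take 376.8 kN (yield).
Governing: min(489.5, 376.8) = 376.8 kN → base-metal shear.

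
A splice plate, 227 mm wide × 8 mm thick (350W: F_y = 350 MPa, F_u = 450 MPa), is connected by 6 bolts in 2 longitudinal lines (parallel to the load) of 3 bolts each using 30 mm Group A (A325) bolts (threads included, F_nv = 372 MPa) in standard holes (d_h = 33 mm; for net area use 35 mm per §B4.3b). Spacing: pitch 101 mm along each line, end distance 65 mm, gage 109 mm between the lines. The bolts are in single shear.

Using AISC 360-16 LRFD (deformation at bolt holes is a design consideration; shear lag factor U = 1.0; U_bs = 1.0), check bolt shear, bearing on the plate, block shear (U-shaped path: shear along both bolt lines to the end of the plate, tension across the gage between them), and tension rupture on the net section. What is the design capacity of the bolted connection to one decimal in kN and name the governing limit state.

Bolt shear: A_b = π(30)²/4 = 706.86 mm². φR_n = 0.75 × 372 × 706.86 × 6 × 1 = 1183.3 kN.
Bearing (8 mm plate, F_u = 450 MPa): end bolts L_c = 65 − 33/2 = 48.5, R_n = min(1.2×48.5×8×450, 2.4×30×8×450) = 209.52 kN/bolt; interior L_c = 101 − 33 = 68, R_n = 259.2 kN/bolt. φR_n = 0.75 × (2×209.52 + 4×259.2) = 1091.9 kN.
Block shear: shear path 2×[65+2×101] = 2×267 mm, A_gv = 4272, A_nv = 2×(267 − 2.5×35)×8 = 2872 mm²; tension across gage: (109 − 1×35)×8 = 592 mm². R_n = min(0.6×450×2872, 0.6×350×4272) + 1.0×450×592 = min(775.44, 897.12) + 266.4 = 1041.8 kN. φR_n = 0.75 × 1041.8 = 781.4 kN.
Tension rupture (net): A_n = (227 − 2×35)×8 = 1256 mm² (U = 1.0, A_e = A_n). φR_n = 0.75 × 450 × 1256 = 423.9 kN.
Governing: min(1183.3, 1091.9, 781.4, 423.9) = 423.9 kN → net-section rupture.

423.9 kN (net-section rupture governs)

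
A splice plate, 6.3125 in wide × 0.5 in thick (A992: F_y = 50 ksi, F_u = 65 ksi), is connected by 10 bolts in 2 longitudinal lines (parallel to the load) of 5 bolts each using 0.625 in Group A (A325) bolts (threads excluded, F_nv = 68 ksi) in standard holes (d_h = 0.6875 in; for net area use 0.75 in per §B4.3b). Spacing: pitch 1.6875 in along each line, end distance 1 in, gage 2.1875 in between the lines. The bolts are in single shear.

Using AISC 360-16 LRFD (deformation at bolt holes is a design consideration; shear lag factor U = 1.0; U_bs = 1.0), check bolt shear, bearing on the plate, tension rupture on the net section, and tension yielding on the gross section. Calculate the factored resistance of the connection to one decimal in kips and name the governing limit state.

Bolt shear: A_b = π(0.625)²/4 = 0.3068 in². φR_n = 0.75 × 68 × 0.3068 × 10 × 1 = 156.5 kips.
Bearing (0.5 in plate, F_u = 65 ksi): end bolts L_c = 1 − 0.6875/2 = 0.65625, R_n = min(1.2×0.65625×0.5×65, 2.4×0.625×0.5×65) = 25.594 kips/bolt; interior L_c = 1.6875 − 0.6875 = 1, R_n = 39 kips/bolt. φR_n = 0.75 × (2×25.594 + 8×39) = 272.4 kips.
Tension rupture (net): A_n = (6.3125 − 2×0.75)×0.5 = 2.4063 in² (U = 1.0, A_e = A_n). φR_n = 0.75 × 65 × 2.4063 = 117.3 kips.
Tension yield (gross): A_g = 6.3125×0.5 = 3.1563 in². φR_n = 0.90 × 50 × 3.1563 = 142.0 kips.
Governing: min(156.5, 272.4, 117.3, 142.0) = 117.3 kips → net-section rupture.

117.3 kips (net-section rupture governs)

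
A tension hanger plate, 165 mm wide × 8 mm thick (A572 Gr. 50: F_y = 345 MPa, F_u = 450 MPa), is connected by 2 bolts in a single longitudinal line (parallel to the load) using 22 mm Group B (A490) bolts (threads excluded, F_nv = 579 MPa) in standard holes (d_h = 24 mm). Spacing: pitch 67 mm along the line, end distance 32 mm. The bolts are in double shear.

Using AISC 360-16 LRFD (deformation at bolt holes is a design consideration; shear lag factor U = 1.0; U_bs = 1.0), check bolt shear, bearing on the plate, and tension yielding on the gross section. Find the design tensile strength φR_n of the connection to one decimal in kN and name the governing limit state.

Bolt shear: A_b = π(22)²/4 = 380.13 mm². φR_n = 0.75 × 579 × 380.13 × 2 × 2 = 660.3 kN.
Bearing (8 mm plate, F_u = 450 MPa): end bolts L_c = 32 − 24/2 = 20, R_n = min(1.2×20×8×450, 2.4×22×8×450) = 86.4 kN/bolt; interior L_c = 67 − 24 = 43, R_n = 185.76 kN/bolt. φR_n = 0.75 × (1×86.4 + 1×185.76) = 204.1 kN.
Tension yield (gross): A_g = 165×8 = 1320 mm². φR_n = 0.90 × 345 × 1320 = 409.9 kN.
Governing: min(660.3, 204.1, 409.9) = 204.1 kN → bearing.

204.1 kN (bearing governs)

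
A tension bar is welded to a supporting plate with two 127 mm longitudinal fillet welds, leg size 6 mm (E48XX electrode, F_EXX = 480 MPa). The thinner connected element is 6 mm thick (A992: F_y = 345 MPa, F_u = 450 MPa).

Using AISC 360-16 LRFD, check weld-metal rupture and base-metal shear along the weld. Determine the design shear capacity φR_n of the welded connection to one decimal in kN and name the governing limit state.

232.7 kN (weld metal governs)

Weld metal: throat = 0.707×6 = 4.242 mm, L = 2×127 = 254 mm. φR_n = 0.75 × 0.6 × 480 × 4.242 × 254 = 232.7 kN.
Base metal shear (6 mm plate): yield φR_n = 1.0×0.6×345×6×254 = 315.5 kN; rupture φR_n = 0.75×0.6×450×6×254 = 308.6 kN; take 308.6 kN (rupture).
Governing: min(232.7, 308.6) = 232.7 kN → weld metal.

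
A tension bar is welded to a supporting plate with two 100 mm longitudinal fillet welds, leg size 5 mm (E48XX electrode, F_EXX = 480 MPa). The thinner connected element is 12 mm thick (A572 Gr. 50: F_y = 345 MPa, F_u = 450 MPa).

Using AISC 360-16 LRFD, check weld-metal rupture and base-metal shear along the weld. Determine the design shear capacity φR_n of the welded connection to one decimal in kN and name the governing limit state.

152.7 kN (weld metal governs)

Weld metal: throat = 0.707×5 = 3.535 mm, L = 2×100 = 200 mm. φR_n = 0.75 × 0.6 × 480 × 3.535 × 200 = 152.7 kN.
Base metal shear (12 mm plate): yield φR_n = 1.0×0.6×345×12×200 = 496.8 kN; rupture φR_n = 0.75×0.6×450×12×200 = 486.0 kN; take 486.0 kN (rupture).
Governing: min(152.7, 486.0) = 152.7 kN → weld metal.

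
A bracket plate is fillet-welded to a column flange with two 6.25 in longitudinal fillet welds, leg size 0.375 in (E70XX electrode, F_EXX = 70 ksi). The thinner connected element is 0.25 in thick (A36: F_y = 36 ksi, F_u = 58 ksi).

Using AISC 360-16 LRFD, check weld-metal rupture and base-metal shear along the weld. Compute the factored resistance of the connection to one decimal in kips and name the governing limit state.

67.5 kips (base-metal shear governs)

Weld metal: throat = 0.707×0.375 = 0.26513 in, L = 2×6.25 = 12.5 in. φR_n = 0.75 × 0.6 × 70 × 0.26513 × 12.5 = 104.4 kips.
Base metal shear (0.25 in plate): yield φR_n = 1.0×0.6×36×0.25×12.5 = 67.5 kips; rupture φR_n = 0.75×0.6×58×0.25×12.5 = 81.6 kips; take 67.5 kips (yield).
Governing: min(104.4, 67.5) = 67.5 kips → base-metal shear.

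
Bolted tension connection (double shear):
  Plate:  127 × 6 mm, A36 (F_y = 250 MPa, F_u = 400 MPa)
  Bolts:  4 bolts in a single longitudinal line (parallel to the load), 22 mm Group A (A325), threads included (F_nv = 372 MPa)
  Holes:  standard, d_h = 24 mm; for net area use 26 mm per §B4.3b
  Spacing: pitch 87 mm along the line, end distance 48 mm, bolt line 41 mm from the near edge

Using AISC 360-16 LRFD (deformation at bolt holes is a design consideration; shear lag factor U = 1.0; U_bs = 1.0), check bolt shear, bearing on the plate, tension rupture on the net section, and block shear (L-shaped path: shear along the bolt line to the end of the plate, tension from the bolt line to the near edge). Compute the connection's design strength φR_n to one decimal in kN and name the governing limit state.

Bolt shear: A_b = π(22)²/4 = 380.13 mm². φR_n = 0.75 × 372 × 380.13 × 4 × 2 = 848.5 kN.
Bearing (6 mm plate, F_u = 400 MPa): end bolts L_c = 48 − 24/2 = 36, R_n = min(1.2×36×6×400, 2.4×22×6×400) = 103.68 kN/bolt; interior L_c = 87 − 24 = 63, R_n = 126.72 kN/bolt. φR_n = 0.75 × (1×103.68 + 3×126.72) = 362.9 kN.
Tension rupture (net): A_n = (127 − 1×26)×6 = 606 mm² (U = 1.0, A_e = A_n). φR_n = 0.75 × 400 × 606 = 181.8 kN.
Block shear: shear path 1×[48+3×87] = 1×309 mm, A_gv = 1854, A_nv = 1×(309 − 3.5×26)×6 = 1308 mm²; tension to near edge: (41 − 0.5×26)×6 = 168 mm². R_n = min(0.6×400×1308, 0.6×250×1854) + 1.0×400×168 = min(313.92, 278.1) + 67.2 = 345.3 kN. φR_n = 0.75 × 345.3 = 259.0 kN.
Governing: min(848.5, 362.9, 181.8, 259.0) = 181.8 kN → net-section rupture.

181.8 kN (net-section rupture governs)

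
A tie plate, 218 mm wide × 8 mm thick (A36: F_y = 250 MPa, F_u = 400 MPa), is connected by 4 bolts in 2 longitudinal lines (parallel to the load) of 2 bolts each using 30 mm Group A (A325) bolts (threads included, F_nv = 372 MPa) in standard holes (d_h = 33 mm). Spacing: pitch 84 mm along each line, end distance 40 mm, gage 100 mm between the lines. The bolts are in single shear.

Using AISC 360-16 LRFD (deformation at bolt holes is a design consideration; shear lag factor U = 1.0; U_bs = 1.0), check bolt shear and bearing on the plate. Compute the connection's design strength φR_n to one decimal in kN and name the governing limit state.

Bolt shear: A_b = π(30)²/4 = 706.86 mm². φR_n = 0.75 × 372 × 706.86 × 4 × 1 = 788.9 kN.
Bearing (8 mm plate, F_u = 400 MPa): end bolts L_c = 40 − 33/2 = 23.5, R_n = min(1.2×23.5×8×400, 2.4×30×8×400) = 90.24 kN/bolt; interior L_c = 84 − 33 = 51, R_n = 195.84 kN/bolt. φR_n = 0.75 × (2×90.24 + 2×195.84) = 429.1 kN.
Governing: min(788.9, 429.1) = 429.1 kN → bearing.

429.1 kN (bearing governs)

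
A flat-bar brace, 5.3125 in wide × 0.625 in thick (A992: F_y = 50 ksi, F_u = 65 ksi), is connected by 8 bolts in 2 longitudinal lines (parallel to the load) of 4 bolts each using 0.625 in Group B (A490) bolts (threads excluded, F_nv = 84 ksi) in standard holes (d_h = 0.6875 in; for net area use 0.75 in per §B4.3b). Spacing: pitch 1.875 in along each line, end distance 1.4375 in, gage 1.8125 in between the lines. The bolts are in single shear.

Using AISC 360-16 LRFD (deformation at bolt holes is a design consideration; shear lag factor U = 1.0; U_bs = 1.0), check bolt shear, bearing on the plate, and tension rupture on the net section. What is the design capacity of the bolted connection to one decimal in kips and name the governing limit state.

116.2 kips (net-section rupture governs)

Bolt shear: A_b = π(0.625)²/4 = 0.3068 in². φR_n = 0.75 × 84 × 0.3068 × 8 × 1 = 154.6 kips.
Bearing (0.625 in plate, F_u = 65 ksi): end bolts L_c = 1.4375 − 0.6875/2 = 1.09375, R_n = min(1.2×1.09375×0.625×65, 2.4×0.625×0.625×65) = 53.32 kips/bolt; interior L_c = 1.875 − 0.6875 = 1.1875, R_n = 57.891 kips/bolt. φR_n = 0.75 × (2×53.32 + 6×57.891) = 340.5 kips.
Tension rupture (net): A_n = (5.3125 − 2×0.75)×0.625 = 2.3828 in² (U = 1.0, A_e = A_n). φR_n = 0.75 × 65 × 2.3828 = 116.2 kips.
Governing: min(154.6, 340.5, 116.2) = 116.2 kips → net-section rupture.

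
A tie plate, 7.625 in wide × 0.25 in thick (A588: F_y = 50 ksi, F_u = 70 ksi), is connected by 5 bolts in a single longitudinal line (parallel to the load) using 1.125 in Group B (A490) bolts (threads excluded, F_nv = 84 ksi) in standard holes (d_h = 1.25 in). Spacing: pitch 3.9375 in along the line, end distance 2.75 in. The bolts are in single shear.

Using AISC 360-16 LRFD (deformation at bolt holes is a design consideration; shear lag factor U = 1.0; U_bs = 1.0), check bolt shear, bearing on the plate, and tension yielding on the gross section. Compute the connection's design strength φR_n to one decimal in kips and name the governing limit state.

Bolt shear: A_b = π(1.125)²/4 = 0.99402 in². φR_n = 0.75 × 84 × 0.99402 × 5 × 1 = 313.1 kips.
Bearing (0.25 in plate, F_u = 70 ksi): end bolts L_c = 2.75 − 1.25/2 = 2.125, R_n = min(1.2×2.125×0.25×70, 2.4×1.125×0.25×70) = 44.625 kips/bolt; interior L_c = 3.9375 − 1.25 = 2.6875, R_n = 47.25 kips/bolt. φR_n = 0.75 × (1×44.625 + 4×47.25) = 175.2 kips.
Tension yield (gross): A_g = 7.625×0.25 = 1.9063 in². φR_n = 0.90 × 50 × 1.9063 = 85.8 kips.
Governing: min(313.1, 175.2, 85.8) = 85.8 kips → gross-section yield.

85.8 kips (gross-section yield governs)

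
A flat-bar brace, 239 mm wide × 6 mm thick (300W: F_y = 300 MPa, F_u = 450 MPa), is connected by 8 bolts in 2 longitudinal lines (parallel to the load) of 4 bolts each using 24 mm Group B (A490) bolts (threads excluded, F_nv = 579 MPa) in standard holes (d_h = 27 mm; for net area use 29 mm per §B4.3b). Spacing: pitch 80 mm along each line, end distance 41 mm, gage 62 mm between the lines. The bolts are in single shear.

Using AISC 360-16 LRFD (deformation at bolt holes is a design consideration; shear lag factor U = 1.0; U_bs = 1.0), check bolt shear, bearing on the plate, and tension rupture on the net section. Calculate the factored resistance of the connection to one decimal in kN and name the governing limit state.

366.5 kN (net-section rupture governs)

Bolt shear: A_b = π(24)²/4 = 452.39 mm². φR_n = 0.75 × 579 × 452.39 × 8 × 1 = 1571.6 kN.
Bearing (6 mm plate, F_u = 450 MPa): end bolts L_c = 41 − 27/2 = 27.5, R_n = min(1.2×27.5×6×450, 2.4×24×6×450) = 89.1 kN/bolt; interior L_c = 80 − 27 = 53, R_n = 155.52 kN/bolt. φR_n = 0.75 × (2×89.1 + 6×155.52) = 833.5 kN.
Tension rupture (net): A_n = (239 − 2×29)×6 = 1086 mm² (U = 1.0, A_e = A_n). φR_n = 0.75 × 450 × 1086 = 366.5 kN.
Governing: min(1571.6, 833.5, 366.5) = 366.5 kN → net-section rupture.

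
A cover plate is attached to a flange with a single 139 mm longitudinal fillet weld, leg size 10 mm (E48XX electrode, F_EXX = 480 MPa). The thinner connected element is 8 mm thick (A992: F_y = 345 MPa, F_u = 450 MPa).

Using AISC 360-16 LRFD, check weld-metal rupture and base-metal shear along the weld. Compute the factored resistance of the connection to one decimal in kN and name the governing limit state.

212.3 kN (weld metal governs)

Weld metal: throat = 0.707×10 = 7.07 mm, L = 139 mm. φR_n = 0.75 × 0.6 × 480 × 7.07 × 139 = 212.3 kN.
Base metal shear (8 mm plate): yield φR_n = 1.0×0.6×345×8×139 = 230.2 kN; rupture φR_n = 0.75×0.6×450×8×139 = 225.2 kN; take 225.2 kN (rupture).
Governing: min(212.3, 225.2) = 212.3 kN → weld metal.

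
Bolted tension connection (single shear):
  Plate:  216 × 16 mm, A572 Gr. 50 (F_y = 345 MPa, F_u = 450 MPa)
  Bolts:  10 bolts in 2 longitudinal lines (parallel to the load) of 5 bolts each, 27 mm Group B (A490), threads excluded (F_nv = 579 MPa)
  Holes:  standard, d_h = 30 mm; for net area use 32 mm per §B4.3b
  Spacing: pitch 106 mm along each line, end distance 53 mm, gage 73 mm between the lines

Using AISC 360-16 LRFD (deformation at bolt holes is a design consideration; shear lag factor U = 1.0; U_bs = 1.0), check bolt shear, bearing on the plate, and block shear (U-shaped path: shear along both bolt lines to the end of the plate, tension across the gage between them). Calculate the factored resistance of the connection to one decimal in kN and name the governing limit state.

2379.2 kN (block shear governs)

Bolt shear: A_b = π(27)²/4 = 572.56 mm². φR_n = 0.75 × 579 × 572.56 × 10 × 1 = 2486.3 kN.
Bearing (16 mm plate, F_u = 450 MPa): end bolts L_c = 53 − 30/2 = 38, R_n = min(1.2×38×16×450, 2.4×27×16×450) = 328.32 kN/bolt; interior L_c = 106 − 30 = 76, R_n = 466.56 kN/bolt. φR_n = 0.75 × (2×328.32 + 8×466.56) = 3291.8 kN.
Block shear: shear path 2×[53+4×106] = 2×477 mm, A_gv = 15264, A_nv = 2×(477 − 4.5×32)×16 = 10656 mm²; tension across gage: (73 − 1×32)×16 = 656 mm². R_n = min(0.6×450×10656, 0.6×345×15264) + 1.0×450×656 = min(2877.1, 3159.6) + 295.2 = 3172.3 kN. φR_n = 0.75 × 3172.3 = 2379.2 kN.
Governing: min(2486.3, 3291.8, 2379.2) = 2379.2 kN → block shear.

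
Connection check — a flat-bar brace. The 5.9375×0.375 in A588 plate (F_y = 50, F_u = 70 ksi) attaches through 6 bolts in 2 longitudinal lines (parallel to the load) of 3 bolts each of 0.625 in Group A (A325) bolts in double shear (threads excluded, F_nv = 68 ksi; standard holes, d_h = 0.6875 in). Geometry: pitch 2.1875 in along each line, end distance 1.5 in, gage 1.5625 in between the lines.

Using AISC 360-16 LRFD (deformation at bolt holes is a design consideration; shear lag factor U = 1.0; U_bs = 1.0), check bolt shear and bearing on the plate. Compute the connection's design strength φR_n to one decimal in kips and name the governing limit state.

Bolt shear: A_b = π(0.625)²/4 = 0.3068 in². φR_n = 0.75 × 68 × 0.3068 × 6 × 2 = 187.8 kips.
Bearing (0.375 in plate, F_u = 70 ksi): end bolts L_c = 1.5 − 0.6875/2 = 1.15625, R_n = min(1.2×1.15625×0.375×70, 2.4×0.625×0.375×70) = 36.422 kips/bolt; interior L_c = 2.1875 − 0.6875 = 1.5, R_n = 39.375 kips/bolt. φR_n = 0.75 × (2×36.422 + 4×39.375) = 172.8 kips.
Governing: min(187.8, 172.8) = 172.8 kips → bearing.

172.8 kips (bearing governs)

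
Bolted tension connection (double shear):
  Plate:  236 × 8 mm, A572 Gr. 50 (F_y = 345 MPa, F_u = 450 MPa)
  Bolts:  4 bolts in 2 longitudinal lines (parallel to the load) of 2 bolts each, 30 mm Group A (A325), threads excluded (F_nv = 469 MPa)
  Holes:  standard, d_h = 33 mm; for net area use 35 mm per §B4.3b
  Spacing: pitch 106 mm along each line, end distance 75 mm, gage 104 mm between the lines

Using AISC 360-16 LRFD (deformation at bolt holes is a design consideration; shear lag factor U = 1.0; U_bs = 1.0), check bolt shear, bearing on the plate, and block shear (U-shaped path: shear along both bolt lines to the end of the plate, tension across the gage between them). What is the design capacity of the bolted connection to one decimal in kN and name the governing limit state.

602.6 kN (block shear governs)

Bolt shear: A_b = π(30)²/4 = 706.86 mm². φR_n = 0.75 × 469 × 706.86 × 4 × 2 = 1989.1 kN.
Bearing (8 mm plate, F_u = 450 MPa): end bolts L_c = 75 − 33/2 = 58.5, R_n = min(1.2×58.5×8×450, 2.4×30×8×450) = 252.72 kN/bolt; interior L_c = 106 − 33 = 73, R_n = 259.2 kN/bolt. φR_n = 0.75 × (2×252.72 + 2×259.2) = 767.9 kN.
Block shear: shear path 2×[75+1×106] = 2×181 mm, A_gv = 2896, A_nv = 2×(181 − 1.5×35)×8 = 2056 mm²; tension across gage: (104 − 1×35)×8 = 552 mm². R_n = min(0.6×450×2056, 0.6×345×2896) + 1.0×450×552 = min(555.12, 599.47) + 248.4 = 803.52 kN. φR_n = 0.75 × 803.52 = 602.6 kN.
Governing: min(1989.1, 767.9, 602.6) = 602.6 kN → block shear.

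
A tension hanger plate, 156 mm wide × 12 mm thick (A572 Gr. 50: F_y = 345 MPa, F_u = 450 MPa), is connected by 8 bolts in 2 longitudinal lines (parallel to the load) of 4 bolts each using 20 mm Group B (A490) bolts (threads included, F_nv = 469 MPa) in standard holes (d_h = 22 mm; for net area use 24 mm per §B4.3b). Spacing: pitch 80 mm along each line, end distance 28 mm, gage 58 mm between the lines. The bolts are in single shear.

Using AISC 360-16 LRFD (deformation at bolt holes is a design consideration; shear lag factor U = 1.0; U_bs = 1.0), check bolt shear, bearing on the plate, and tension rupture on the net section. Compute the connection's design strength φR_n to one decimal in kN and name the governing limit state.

Bolt shear: A_b = π(20)²/4 = 314.16 mm². φR_n = 0.75 × 469 × 314.16 × 8 × 1 = 884.0 kN.
Bearing (12 mm plate, F_u = 450 MPa): end bolts L_c = 28 − 22/2 = 17, R_n = min(1.2×17×12×450, 2.4×20×12×450) = 110.16 kN/bolt; interior L_c = 80 − 22 = 58, R_n = 259.2 kN/bolt. φR_n = 0.75 × (2×110.16 + 6×259.2) = 1331.6 kN.
Tension rupture (net): A_n = (156 − 2×24)×12 = 1296 mm² (U = 1.0, A_e = A_n). φR_n = 0.75 × 450 × 1296 = 437.4 kN.
Governing: min(884.0, 1331.6, 437.4) = 437.4 kN → net-section rupture.

437.4 kN (net-section rupture governs)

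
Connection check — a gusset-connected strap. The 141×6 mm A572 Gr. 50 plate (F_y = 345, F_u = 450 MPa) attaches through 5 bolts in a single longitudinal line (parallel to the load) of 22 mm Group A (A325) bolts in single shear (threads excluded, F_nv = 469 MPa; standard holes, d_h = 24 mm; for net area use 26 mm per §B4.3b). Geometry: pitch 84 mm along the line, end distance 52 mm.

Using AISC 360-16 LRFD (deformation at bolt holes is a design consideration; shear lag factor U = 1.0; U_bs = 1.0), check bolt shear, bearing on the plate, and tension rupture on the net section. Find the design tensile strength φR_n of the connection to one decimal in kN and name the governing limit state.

232.9 kN (net-section rupture governs)

Bolt shear: A_b = π(22)²/4 = 380.13 mm². φR_n = 0.75 × 469 × 380.13 × 5 × 1 = 668.6 kN.
Bearing (6 mm plate, F_u = 450 MPa): end bolts L_c = 52 − 24/2 = 40, R_n = min(1.2×40×6×450, 2.4×22×6×450) = 129.6 kN/bolt; interior L_c = 84 − 24 = 60, R_n = 142.56 kN/bolt. φR_n = 0.75 × (1×129.6 + 4×142.56) = 524.9 kN.
Tension rupture (net): A_n = (141 − 1×26)×6 = 690 mm² (U = 1.0, A_e = A_n). φR_n = 0.75 × 450 × 690 = 232.9 kN.
Governing: min(668.6, 524.9, 232.9) = 232.9 kN → net-section rupture.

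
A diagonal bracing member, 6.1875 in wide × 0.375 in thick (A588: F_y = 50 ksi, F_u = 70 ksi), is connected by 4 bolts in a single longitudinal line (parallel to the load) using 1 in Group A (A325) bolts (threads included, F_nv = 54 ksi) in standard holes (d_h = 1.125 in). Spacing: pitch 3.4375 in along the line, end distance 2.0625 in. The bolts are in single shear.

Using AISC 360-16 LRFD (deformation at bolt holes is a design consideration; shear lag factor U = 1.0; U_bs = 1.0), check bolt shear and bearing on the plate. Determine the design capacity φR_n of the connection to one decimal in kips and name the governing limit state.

Bolt shear: A_b = π(1)²/4 = 0.7854 in². φR_n = 0.75 × 54 × 0.7854 × 4 × 1 = 127.2 kips.
Bearing (0.375 in plate, F_u = 70 ksi): end bolts L_c = 2.0625 − 1.125/2 = 1.5, R_n = min(1.2×1.5×0.375×70, 2.4×1×0.375×70) = 47.25 kips/bolt; interior L_c = 3.4375 − 1.125 = 2.3125, R_n = 63 kips/bolt. φR_n = 0.75 × (1×47.25 + 3×63) = 177.2 kips.
Governing: min(127.2, 177.2) = 127.2 kips → bolt shear.

127.2 kips (bolt shear governs)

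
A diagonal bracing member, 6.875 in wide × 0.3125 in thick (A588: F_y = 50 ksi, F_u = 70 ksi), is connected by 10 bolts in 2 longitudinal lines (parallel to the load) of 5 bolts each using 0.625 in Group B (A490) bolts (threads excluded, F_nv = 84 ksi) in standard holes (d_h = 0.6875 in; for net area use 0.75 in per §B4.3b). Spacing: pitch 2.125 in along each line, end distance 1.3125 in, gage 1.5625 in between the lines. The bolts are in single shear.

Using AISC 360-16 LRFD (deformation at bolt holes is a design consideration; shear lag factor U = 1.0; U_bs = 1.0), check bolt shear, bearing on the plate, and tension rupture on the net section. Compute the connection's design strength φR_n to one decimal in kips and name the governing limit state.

Bolt shear: A_b = π(0.625)²/4 = 0.3068 in². φR_n = 0.75 × 84 × 0.3068 × 10 × 1 = 193.3 kips.
Bearing (0.3125 in plate, F_u = 70 ksi): end bolts L_c = 1.3125 − 0.6875/2 = 0.96875, R_n = min(1.2×0.96875×0.3125×70, 2.4×0.625×0.3125×70) = 25.43 kips/bolt; interior L_c = 2.125 − 0.6875 = 1.4375, R_n = 32.813 kips/bolt. φR_n = 0.75 × (2×25.43 + 8×32.813) = 235.0 kips.
Tension rupture (net): A_n = (6.875 − 2×0.75)×0.3125 = 1.6797 in² (U = 1.0, A_e = A_n). φR_n = 0.75 × 70 × 1.6797 = 88.2 kips.
Governing: min(193.3, 235.0, 88.2) = 88.2 kips → net-section rupture.

88.2 kips (net-section rupture governs)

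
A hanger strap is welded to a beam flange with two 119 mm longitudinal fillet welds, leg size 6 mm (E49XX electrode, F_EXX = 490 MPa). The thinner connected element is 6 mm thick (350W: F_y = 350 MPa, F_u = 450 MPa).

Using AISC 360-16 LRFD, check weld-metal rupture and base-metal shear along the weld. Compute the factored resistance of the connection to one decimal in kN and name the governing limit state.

222.6 kN (weld metal governs)

Weld metal: throat = 0.707×6 = 4.242 mm, L = 2×119 = 238 mm. φR_n = 0.75 × 0.6 × 490 × 4.242 × 238 = 222.6 kN.
Base metal shear (6 mm plate): yield φR_n = 1.0×0.6×350×6×238 = 299.9 kN; rupture φR_n = 0.75×0.6×450×6×238 = 289.2 kN; take 289.2 kN (rupture).
Governing: min(222.6, 289.2) = 222.6 kN → weld metal.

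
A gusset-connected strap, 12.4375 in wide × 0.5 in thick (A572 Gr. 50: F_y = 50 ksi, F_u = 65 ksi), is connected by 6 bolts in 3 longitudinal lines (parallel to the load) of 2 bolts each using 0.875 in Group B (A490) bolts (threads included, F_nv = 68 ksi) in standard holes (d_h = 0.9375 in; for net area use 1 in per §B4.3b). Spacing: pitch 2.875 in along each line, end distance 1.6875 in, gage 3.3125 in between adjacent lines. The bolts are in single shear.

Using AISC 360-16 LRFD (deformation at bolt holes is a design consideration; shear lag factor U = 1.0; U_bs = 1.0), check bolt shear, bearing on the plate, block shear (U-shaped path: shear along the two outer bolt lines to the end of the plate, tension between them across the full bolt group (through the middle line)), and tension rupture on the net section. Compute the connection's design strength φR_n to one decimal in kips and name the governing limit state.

184.0 kips (bolt shear governs)

Bolt shear: A_b = π(0.875)²/4 = 0.60132 in². φR_n = 0.75 × 68 × 0.60132 × 6 × 1 = 184.0 kips.
Bearing (0.5 in plate, F_u = 65 ksi): end bolts L_c = 1.6875 − 0.9375/2 = 1.21875, R_n = min(1.2×1.21875×0.5×65, 2.4×0.875×0.5×65) = 47.531 kips/bolt; interior L_c = 2.875 − 0.9375 = 1.9375, R_n = 68.25 kips/bolt. φR_n = 0.75 × (3×47.531 + 3×68.25) = 260.5 kips.
Block shear: shear path 2×[1.6875+1×2.875] = 2×4.5625 in, A_gv = 4.5625, A_nv = 2×(4.5625 − 1.5×1)×0.5 = 3.0625 in²; tension across gage: (6.625 − 2×1)×0.5 = 2.3125 in². R_n = min(0.6×65×3.0625, 0.6×50×4.5625) + 1.0×65×2.3125 = min(119.44, 136.88) + 150.31 = 269.75 kips. φR_n = 0.75 × 269.75 = 202.3 kips.
Tension rupture (net): A_n = (12.4375 − 3×1)×0.5 = 4.7188 in² (U = 1.0, A_e = A_n). φR_n = 0.75 × 65 × 4.7188 = 230.0 kips.
Governing: min(184.0, 260.5, 202.3, 230.0) = 184.0 kips → bolt shear.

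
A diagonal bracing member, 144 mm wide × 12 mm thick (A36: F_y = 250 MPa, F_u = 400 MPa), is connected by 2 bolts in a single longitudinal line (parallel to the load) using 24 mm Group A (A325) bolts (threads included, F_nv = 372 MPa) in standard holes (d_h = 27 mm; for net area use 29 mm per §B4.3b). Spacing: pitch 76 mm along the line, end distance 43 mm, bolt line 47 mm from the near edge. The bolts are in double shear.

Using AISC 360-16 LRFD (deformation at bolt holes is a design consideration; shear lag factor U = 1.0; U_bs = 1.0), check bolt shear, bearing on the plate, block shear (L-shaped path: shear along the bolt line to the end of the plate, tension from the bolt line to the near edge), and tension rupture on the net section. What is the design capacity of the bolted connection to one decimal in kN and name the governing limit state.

277.7 kN (block shear governs)

Bolt shear: A_b = π(24)²/4 = 452.39 mm². φR_n = 0.75 × 372 × 452.39 × 2 × 2 = 504.9 kN.
Bearing (12 mm plate, F_u = 400 MPa): end bolts L_c = 43 − 27/2 = 29.5, R_n = min(1.2×29.5×12×400, 2.4×24×12×400) = 169.92 kN/bolt; interior L_c = 76 − 27 = 49, R_n = 276.48 kN/bolt. φR_n = 0.75 × (1×169.92 + 1×276.48) = 334.8 kN.
Block shear: shear path 1×[43+1×76] = 1×119 mm, A_gv = 1428, A_nv = 1×(119 − 1.5×29)×12 = 906 mm²; tension to near edge: (47 − 0.5×29)×12 = 390 mm². R_n = min(0.6×400×906, 0.6×250×1428) + 1.0×400×390 = min(217.44, 214.2) + 156 = 370.2 kN. φR_n = 0.75 × 370.2 = 277.7 kN.
Tension rupture (net): A_n = (144 − 1×29)×12 = 1380 mm² (U = 1.0, A_e = A_n). φR_n = 0.75 × 400 × 1380 = 414.0 kN.
Governing: min(504.9, 334.8, 277.7, 414.0) = 277.7 kN → block shear.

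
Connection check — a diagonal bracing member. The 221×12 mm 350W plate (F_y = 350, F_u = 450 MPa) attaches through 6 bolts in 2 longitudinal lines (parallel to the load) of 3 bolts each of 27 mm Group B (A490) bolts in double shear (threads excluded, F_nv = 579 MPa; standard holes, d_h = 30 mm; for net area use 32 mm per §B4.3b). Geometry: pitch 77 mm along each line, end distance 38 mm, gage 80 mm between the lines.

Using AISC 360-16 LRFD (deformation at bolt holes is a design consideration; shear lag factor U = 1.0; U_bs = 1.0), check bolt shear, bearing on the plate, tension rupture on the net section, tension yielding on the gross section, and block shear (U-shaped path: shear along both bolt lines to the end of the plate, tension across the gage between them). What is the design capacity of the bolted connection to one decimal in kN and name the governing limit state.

Bolt shear: A_b = π(27)²/4 = 572.56 mm². φR_n = 0.75 × 579 × 572.56 × 6 × 2 = 2983.6 kN.
Bearing (12 mm plate, F_u = 450 MPa): end bolts L_c = 38 − 30/2 = 23, R_n = min(1.2×23×12×450, 2.4×27×12×450) = 149.04 kN/bolt; interior L_c = 77 − 30 = 47, R_n = 304.56 kN/bolt. φR_n = 0.75 × (2×149.04 + 4×304.56) = 1137.2 kN.
Tension rupture (net): A_n = (221 − 2×32)×12 = 1884 mm² (U = 1.0, A_e = A_n). φR_n = 0.75 × 450 × 1884 = 635.9 kN.
Tension yield (gross): A_g = 221×12 = 2652 mm². φR_n = 0.90 × 350 × 2652 = 835.4 kN.
Block shear: shear path 2×[38+2×77] = 2×192 mm, A_gv = 4608, A_nv = 2×(192 − 2.5×32)×12 = 2688 mm²; tension across gage: (80 − 1×32)×12 = 576 mm². R_n = min(0.6×450×2688, 0.6×350×4608) + 1.0×450×576 = min(725.76, 967.68) + 259.2 = 984.96 kN. φR_n = 0.75 × 984.96 = 738.7 kN.
Governing: min(2983.6, 1137.2, 635.9, 835.4, 738.7) = 635.9 kN → net-section rupture.

635.9 kN (net-section rupture governs)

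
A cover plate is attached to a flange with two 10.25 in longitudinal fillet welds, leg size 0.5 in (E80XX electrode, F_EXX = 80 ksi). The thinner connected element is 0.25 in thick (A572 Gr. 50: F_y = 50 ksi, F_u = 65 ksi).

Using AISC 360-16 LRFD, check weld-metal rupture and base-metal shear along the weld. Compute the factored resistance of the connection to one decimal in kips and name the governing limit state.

Weld metal: throat = 0.707×0.5 = 0.3535 in, L = 2×10.25 = 20.5 in. φR_n = 0.75 × 0.6 × 80 × 0.3535 × 20.5 = 260.9 kips.
Base metal shear (0.25 in plate): yield φR_n = 1.0×0.6×50×0.25×20.5 = 153.8 kips; rupture φR_n = 0.75×0.6×65×0.25×20.5 = 149.9 kips; take 149.9 kips (rupture).
Governing: min(260.9, 149.9) = 149.9 kips → base-metal shear.

149.9 kips (base-metal shear governs)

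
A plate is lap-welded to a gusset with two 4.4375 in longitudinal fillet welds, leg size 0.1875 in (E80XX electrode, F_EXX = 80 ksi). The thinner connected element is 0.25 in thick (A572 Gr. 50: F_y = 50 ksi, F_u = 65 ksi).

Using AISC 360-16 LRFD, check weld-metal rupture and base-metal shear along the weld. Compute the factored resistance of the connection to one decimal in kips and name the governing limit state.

Weld metal: throat = 0.707×0.1875 = 0.13256 in, L = 2×4.4375 = 8.875 in. φR_n = 0.75 × 0.6 × 80 × 0.13256 × 8.875 = 42.4 kips.
Base metal shear (0.25 in plate): yield φR_n = 1.0×0.6×50×0.25×8.875 = 66.6 kips; rupture φR_n = 0.75×0.6×65×0.25×8.875 = 64.9 kips; take 64.9 kips (rupture).
Governing: min(42.4, 64.9) = 42.4 kips → weld metal.

42.4 kips (weld metal governs)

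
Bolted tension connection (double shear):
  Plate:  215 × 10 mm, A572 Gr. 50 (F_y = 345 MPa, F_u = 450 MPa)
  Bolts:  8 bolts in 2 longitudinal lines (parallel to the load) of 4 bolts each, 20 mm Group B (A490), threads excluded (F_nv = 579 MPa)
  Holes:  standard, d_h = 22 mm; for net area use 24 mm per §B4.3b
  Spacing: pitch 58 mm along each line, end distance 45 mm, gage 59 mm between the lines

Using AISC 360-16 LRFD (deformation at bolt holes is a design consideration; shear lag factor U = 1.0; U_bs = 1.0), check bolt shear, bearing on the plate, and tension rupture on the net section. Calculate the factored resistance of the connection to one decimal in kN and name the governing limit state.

Bolt shear: A_b = π(20)²/4 = 314.16 mm². φR_n = 0.75 × 579 × 314.16 × 8 × 2 = 2182.8 kN.
Bearing (10 mm plate, F_u = 450 MPa): end bolts L_c = 45 − 22/2 = 34, R_n = min(1.2×34×10×450, 2.4×20×10×450) = 183.6 kN/bolt; interior L_c = 58 − 22 = 36, R_n = 194.4 kN/bolt. φR_n = 0.75 × (2×183.6 + 6×194.4) = 1150.2 kN.
Tension rupture (net): A_n = (215 − 2×24)×10 = 1670 mm² (U = 1.0, A_e = A_n). φR_n = 0.75 × 450 × 1670 = 563.6 kN.
Governing: min(2182.8, 1150.2, 563.6) = 563.6 kN → net-section rupture.

563.6 kN (net-section rupture governs)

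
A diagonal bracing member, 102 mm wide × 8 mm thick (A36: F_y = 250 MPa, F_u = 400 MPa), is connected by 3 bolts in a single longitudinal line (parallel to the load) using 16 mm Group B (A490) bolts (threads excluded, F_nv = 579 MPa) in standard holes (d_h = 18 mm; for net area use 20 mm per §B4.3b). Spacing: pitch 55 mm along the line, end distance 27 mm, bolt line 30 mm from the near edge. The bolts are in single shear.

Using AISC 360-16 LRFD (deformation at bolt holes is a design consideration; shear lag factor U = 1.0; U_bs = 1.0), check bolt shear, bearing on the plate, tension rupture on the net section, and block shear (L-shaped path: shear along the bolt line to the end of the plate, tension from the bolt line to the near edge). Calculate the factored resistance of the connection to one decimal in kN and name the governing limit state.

171.3 kN (block shear governs)

Bolt shear: A_b = π(16)²/4 = 201.06 mm². φR_n = 0.75 × 579 × 201.06 × 3 × 1 = 261.9 kN.
Bearing (8 mm plate, F_u = 400 MPa): end bolts L_c = 27 − 18/2 = 18, R_n = min(1.2×18×8×400, 2.4×16×8×400) = 69.12 kN/bolt; interior L_c = 55 − 18 = 37, R_n = 122.88 kN/bolt. φR_n = 0.75 × (1×69.12 + 2×122.88) = 236.2 kN.
Tension rupture (net): A_n = (102 − 1×20)×8 = 656 mm² (U = 1.0, A_e = A_n). φR_n = 0.75 × 400 × 656 = 196.8 kN.
Block shear: shear path 1×[27+2×55] = 1×137 mm, A_gv = 1096, A_nv = 1×(137 − 2.5×20)×8 = 696 mm²; tension to near edge: (30 − 0.5×20)×8 = 160 mm². R_n = min(0.6×400×696, 0.6×250×1096) + 1.0×400×160 = min(167.04, 164.4) + 64 = 228.4 kN. φR_n = 0.75 × 228.4 = 171.3 kN.
Governing: min(261.9, 236.2, 196.8, 171.3) = 171.3 kN → block shear.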